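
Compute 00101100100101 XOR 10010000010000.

XOR: 1 when bits differ
  00101100100101
^ 10010000010000
----------------
  10111100110101
Decimal: 2853 ^ 9232 = 12085



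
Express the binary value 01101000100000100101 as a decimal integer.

Sum of powers of 2 for each 1-bit:
2^0 + 2^2 + 2^5 + 2^11 + 2^15 + 2^17 + 2^18
= 1 + 4 + 32 + 2048 + 32768 + 131072 + 262144
= 428069



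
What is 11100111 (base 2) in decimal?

Sum of powers of 2 for each 1-bit:
2^0 + 2^1 + 2^2 + 2^5 + 2^6 + 2^7
= 1 + 2 + 4 + 32 + 64 + 128
= 231



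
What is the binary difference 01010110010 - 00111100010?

Method 1 - Direct subtraction (column by column from the right: bit − bit − borrow-in; if negative, add 2 and borrow 1 from the next column):
borrow: 01110000000
        01010110010
-       00111100010
-------------------
        00011010000

Method 2 - Add two's complement:
Two's complement of 00111100010: invert → 11000011101, add 1 → 11000011110
  01010110010
+ 11000011110
-------------
 100011010000  (end carry out of the top bit = 1)
Discarding the end carry: 00011010000
Decimal check:
  01010110010 = 512 + 128 + 32 + 16 + 2 = 690
  00111100010 = 256 + 128 + 64 + 32 + 2 = 482
  690 - 482 = 208, and 00011010000 = 128 + 64 + 16 = 208 ✓



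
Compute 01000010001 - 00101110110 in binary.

Method 1 - Direct subtraction (column by column from the right: bit − bit − borrow-in; if negative, add 2 and borrow 1 from the next column):
borrow: 01111111100
        01000010001
-       00101110110
-------------------
        00010011011

Method 2 - Add two's complement:
Two's complement of 00101110110: invert → 11010001001, add 1 → 11010001010
  01000010001
+ 11010001010
-------------
 100010011011  (end carry out of the top bit = 1)
Discarding the end carry: 00010011011
Decimal check:
  01000010001 = 512 + 16 + 1 = 529
  00101110110 = 256 + 64 + 32 + 16 + 4 + 2 = 374
  529 - 374 = 155, and 00010011011 = 128 + 16 + 8 + 2 + 1 = 155 ✓



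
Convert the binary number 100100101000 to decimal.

Sum of powers of 2 for each 1-bit:
2^3 + 2^5 + 2^8 + 2^11
= 8 + 32 + 256 + 2048
= 2344



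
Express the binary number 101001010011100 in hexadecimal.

Group into 4-bit nibbles from right:
  0101 = 5
  0010 = 2
  1001 = 9
  1100 = C
Result: 529C



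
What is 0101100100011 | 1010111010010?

OR: 1 when either bit is 1
  0101100100011
| 1010111010010
---------------
  1111111110011
Decimal: 2851 | 5586 = 8179



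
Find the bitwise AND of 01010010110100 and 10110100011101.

AND: 1 only when both bits are 1
  01010010110100
& 10110100011101
----------------
  00010000010100
Decimal: 5300 & 11549 = 1044



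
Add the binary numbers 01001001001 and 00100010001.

Add column by column from the right: bit + bit + carry-in; write the sum mod 2, carry 1 when the sum is 2 or 3.
carry:  00000000010
        01001001001
+       00100010001
-------------------
       001101011010
(the carry out of the leftmost column, 0, becomes the leading bit)
Decimal check:
  01001001001 = 512 + 64 + 8 + 1 = 585
  00100010001 = 256 + 16 + 1 = 273
  585 + 273 = 858, and 001101011010 = 512 + 256 + 64 + 16 + 8 + 2 = 858 ✓



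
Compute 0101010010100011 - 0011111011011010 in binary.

Method 1 - Direct subtraction (column by column from the right: bit − bit − borrow-in; if negative, add 2 and borrow 1 from the next column):
borrow: 0111111110110000
        0101010010100011
-       0011111011011010
------------------------
        0001010111001001

Method 2 - Add two's complement:
Two's complement of 0011111011011010: invert → 1100000100100101, add 1 → 1100000100100110
  0101010010100011
+ 1100000100100110
------------------
 10001010111001001  (end carry out of the top bit = 1)
Discarding the end carry: 0001010111001001
Decimal check:
  0101010010100011 = 16384 + 4096 + 1024 + 128 + 32 + 2 + 1 = 21667
  0011111011011010 = 8192 + 4096 + 2048 + 1024 + 512 + 128 + 64 + 16 + 8 + 2 = 16090
  21667 - 16090 = 5577, and 0001010111001001 = 4096 + 1024 + 256 + 128 + 64 + 8 + 1 = 5577 ✓



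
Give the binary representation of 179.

Using repeated division by 2:
179 ÷ 2 = 89 remainder 1
89 ÷ 2 = 44 remainder 1
44 ÷ 2 = 22 remainder 0
22 ÷ 2 = 11 remainder 0
11 ÷ 2 = 5 remainder 1
5 ÷ 2 = 2 remainder 1
2 ÷ 2 = 1 remainder 0
1 ÷ 2 = 0 remainder 1
Reading remainders bottom to top: 10110011



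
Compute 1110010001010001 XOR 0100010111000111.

XOR: 1 when bits differ
  1110010001010001
^ 0100010111000111
------------------
  1010000110010110
Decimal: 58449 ^ 17863 = 41366



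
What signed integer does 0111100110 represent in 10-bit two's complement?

Binary: 0111100110
Sign bit: 0 (non-negative)
Read directly as an unsigned value:
0111100110 = 256 + 128 + 64 + 32 + 4 + 2 = 486
Value: 486



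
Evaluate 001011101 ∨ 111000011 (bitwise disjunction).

OR: 1 when either bit is 1
  001011101
| 111000011
-----------
  111011111
Decimal: 93 | 451 = 479



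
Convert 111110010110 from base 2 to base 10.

Sum of powers of 2 for each 1-bit:
2^1 + 2^2 + 2^4 + 2^7 + 2^8 + 2^9 + 2^10 + 2^11
= 2 + 4 + 16 + 128 + 256 + 512 + 1024 + 2048
= 3990



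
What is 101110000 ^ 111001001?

XOR: 1 when bits differ
  101110000
^ 111001001
-----------
  010111001
Decimal: 368 ^ 457 = 185



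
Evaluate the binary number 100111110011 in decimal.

Sum of powers of 2 for each 1-bit:
2^0 + 2^1 + 2^4 + 2^5 + 2^6 + 2^7 + 2^8 + 2^11
= 1 + 2 + 16 + 32 + 64 + 128 + 256 + 2048
= 2547



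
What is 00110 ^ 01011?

XOR: 1 when bits differ
  00110
^ 01011
-------
  01101
Decimal: 6 ^ 11 = 13



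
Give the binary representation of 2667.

Using repeated division by 2:
2667 ÷ 2 = 1333 remainder 1
1333 ÷ 2 = 666 remainder 1
666 ÷ 2 = 333 remainder 0
333 ÷ 2 = 166 remainder 1
166 ÷ 2 = 83 remainder 0
83 ÷ 2 = 41 remainder 1
41 ÷ 2 = 20 remainder 1
20 ÷ 2 = 10 remainder 0
10 ÷ 2 = 5 remainder 0
5 ÷ 2 = 2 remainder 1
2 ÷ 2 = 1 remainder 0
1 ÷ 2 = 0 remainder 1
Reading remainders bottom to top: 101001101011



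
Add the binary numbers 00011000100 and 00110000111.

Add column by column from the right: bit + bit + carry-in; write the sum mod 2, carry 1 when the sum is 2 or 3.
carry:  01100001000
        00011000100
+       00110000111
-------------------
       001001001011
(the carry out of the leftmost column, 0, becomes the leading bit)
Decimal check:
  00011000100 = 128 + 64 + 4 = 196
  00110000111 = 256 + 128 + 4 + 2 + 1 = 391
  196 + 391 = 587, and 001001001011 = 512 + 64 + 8 + 2 + 1 = 587 ✓



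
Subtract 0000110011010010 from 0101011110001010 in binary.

Method 1 - Direct subtraction (column by column from the right: bit − bit − borrow-in; if negative, add 2 and borrow 1 from the next column):
borrow: 0001000111100000
        0101011110001010
-       0000110011010010
------------------------
        0100101010111000

Method 2 - Add two's complement:
Two's complement of 0000110011010010: invert → 1111001100101101, add 1 → 1111001100101110
  0101011110001010
+ 1111001100101110
------------------
 10100101010111000  (end carry out of the top bit = 1)
Discarding the end carry: 0100101010111000
Decimal check:
  0101011110001010 = 16384 + 4096 + 1024 + 512 + 256 + 128 + 8 + 2 = 22410
  0000110011010010 = 2048 + 1024 + 128 + 64 + 16 + 2 = 3282
  22410 - 3282 = 19128, and 0100101010111000 = 16384 + 2048 + 512 + 128 + 32 + 16 + 8 = 19128 ✓



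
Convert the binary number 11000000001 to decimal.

Sum of powers of 2 for each 1-bit:
2^0 + 2^9 + 2^10
= 1 + 512 + 1024
= 1537



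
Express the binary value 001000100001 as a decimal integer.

Sum of powers of 2 for each 1-bit:
2^0 + 2^5 + 2^9
= 1 + 32 + 512
= 545



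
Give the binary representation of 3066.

Using repeated division by 2:
3066 ÷ 2 = 1533 remainder 0
1533 ÷ 2 = 766 remainder 1
766 ÷ 2 = 383 remainder 0
383 ÷ 2 = 191 remainder 1
191 ÷ 2 = 95 remainder 1
95 ÷ 2 = 47 remainder 1
47 ÷ 2 = 23 remainder 1
23 ÷ 2 = 11 remainder 1
11 ÷ 2 = 5 remainder 1
5 ÷ 2 = 2 remainder 1
2 ÷ 2 = 1 remainder 0
1 ÷ 2 = 0 remainder 1
Reading remainders bottom to top: 101111111010



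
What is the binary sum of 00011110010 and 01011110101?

Add column by column from the right: bit + bit + carry-in; write the sum mod 2, carry 1 when the sum is 2 or 3.
carry:  00111100000
        00011110010
+       01011110101
-------------------
       001111100111
(the carry out of the leftmost column, 0, becomes the leading bit)
Decimal check:
  00011110010 = 128 + 64 + 32 + 16 + 2 = 242
  01011110101 = 512 + 128 + 64 + 32 + 16 + 4 + 1 = 757
  242 + 757 = 999, and 001111100111 = 512 + 256 + 128 + 64 + 32 + 4 + 2 + 1 = 999 ✓



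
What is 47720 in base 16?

Using repeated division by 16 (digits 10–15 are A–F):
47720 ÷ 16 = 2982 remainder 8
2982 ÷ 16 = 186 remainder 6
186 ÷ 16 = 11 remainder 10 (A)
11 ÷ 16 = 0 remainder 11 (B)
Reading remainders bottom to top: BA68



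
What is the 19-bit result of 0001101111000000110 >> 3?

Original: 0001101111000000110 (decimal 56838)
Shift right by 3 positions
Drop the 3 low bits; fill with zeros on the left
Result: 0000001101111000000 (decimal 7104)
Equivalent: 56838 >> 3 = 56838 ÷ 2^3 = 7104



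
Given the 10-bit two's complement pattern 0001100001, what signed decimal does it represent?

Binary: 0001100001
Sign bit: 0 (non-negative)
Read directly as an unsigned value:
0001100001 = 64 + 32 + 1 = 97
Value: 97



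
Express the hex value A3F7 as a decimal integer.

Expand by place value (powers of 16):
Digit values: A = 10, F = 15
A3F7 = 10 × 16^3 + 3 × 16^2 + 15 × 16^1 + 7 × 16^0
= 10 × 4096 + 3 × 256 + 15 × 16 + 7 × 1
= 40960 + 768 + 240 + 7
= 41975



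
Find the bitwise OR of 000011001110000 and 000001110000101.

OR: 1 when either bit is 1
  000011001110000
| 000001110000101
-----------------
  000011111110101
Decimal: 1648 | 901 = 2037



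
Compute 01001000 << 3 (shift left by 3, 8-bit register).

Original: 01001000 (decimal 72)
Shift left by 3 positions
Append 3 zeros on the right and drop the 3 high bits that overflow the 8-bit width
Result: 01000000 (decimal 64)
Equivalent: 72 << 3 = 72 × 2^3 = 576, truncated to 8 bits = 64



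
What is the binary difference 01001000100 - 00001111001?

Method 1 - Direct subtraction (column by column from the right: bit − bit − borrow-in; if negative, add 2 and borrow 1 from the next column):
borrow: 01111110110
        01001000100
-       00001111001
-------------------
        00111001011

Method 2 - Add two's complement:
Two's complement of 00001111001: invert → 11110000110, add 1 → 11110000111
  01001000100
+ 11110000111
-------------
 100111001011  (end carry out of the top bit = 1)
Discarding the end carry: 00111001011
Decimal check:
  01001000100 = 512 + 64 + 4 = 580
  00001111001 = 64 + 32 + 16 + 8 + 1 = 121
  580 - 121 = 459, and 00111001011 = 256 + 128 + 64 + 8 + 2 + 1 = 459 ✓



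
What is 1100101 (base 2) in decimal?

Sum of powers of 2 for each 1-bit:
2^0 + 2^2 + 2^5 + 2^6
= 1 + 4 + 32 + 64
= 101



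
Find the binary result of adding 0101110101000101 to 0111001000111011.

Add column by column from the right: bit + bit + carry-in; write the sum mod 2, carry 1 when the sum is 2 or 3.
carry:  1110000011111110
        0101110101000101
+       0111001000111011
------------------------
       01100111110000000
(the carry out of the leftmost column, 0, becomes the leading bit)
Decimal check:
  0101110101000101 = 16384 + 4096 + 2048 + 1024 + 256 + 64 + 4 + 1 = 23877
  0111001000111011 = 16384 + 8192 + 4096 + 512 + 32 + 16 + 8 + 2 + 1 = 29243
  23877 + 29243 = 53120, and 01100111110000000 = 32768 + 16384 + 2048 + 1024 + 512 + 256 + 128 = 53120 ✓



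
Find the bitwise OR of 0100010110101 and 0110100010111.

OR: 1 when either bit is 1
  0100010110101
| 0110100010111
---------------
  0110110110111
Decimal: 2229 | 3351 = 3511



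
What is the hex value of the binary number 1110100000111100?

Group into 4-bit nibbles from right:
  1110 = E
  1000 = 8
  0011 = 3
  1100 = C
Result: E83C



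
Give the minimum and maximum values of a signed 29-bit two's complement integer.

For 29-bit two's complement:
Minimum: -2^28 = -268435456
Maximum: 2^28 - 1 = 268435455



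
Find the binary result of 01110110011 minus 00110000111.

Method 1 - Direct subtraction (column by column from the right: bit − bit − borrow-in; if negative, add 2 and borrow 1 from the next column):
borrow: 00000011000
        01110110011
-       00110000111
-------------------
        01000101100

Method 2 - Add two's complement:
Two's complement of 00110000111: invert → 11001111000, add 1 → 11001111001
  01110110011
+ 11001111001
-------------
 101000101100  (end carry out of the top bit = 1)
Discarding the end carry: 01000101100
Decimal check:
  01110110011 = 512 + 256 + 128 + 32 + 16 + 2 + 1 = 947
  00110000111 = 256 + 128 + 4 + 2 + 1 = 391
  947 - 391 = 556, and 01000101100 = 512 + 32 + 8 + 4 = 556 ✓



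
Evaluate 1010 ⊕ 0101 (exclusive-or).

XOR: 1 when bits differ
  1010
^ 0101
------
  1111
Decimal: 10 ^ 5 = 15



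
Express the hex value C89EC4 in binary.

Convert each hex digit to 4 bits:
  C = 1100
  8 = 1000
  9 = 1001
  E = 1110
  C = 1100
  4 = 0100
Concatenate: 110010001001111011000100



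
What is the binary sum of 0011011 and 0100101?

Add column by column from the right: bit + bit + carry-in; write the sum mod 2, carry 1 when the sum is 2 or 3.
carry:  1111110
        0011011
+       0100101
---------------
       01000000
(the carry out of the leftmost column, 0, becomes the leading bit)
Decimal check:
  0011011 = 16 + 8 + 2 + 1 = 27
  0100101 = 32 + 4 + 1 = 37
  27 + 37 = 64, and 01000000 = 64 ✓



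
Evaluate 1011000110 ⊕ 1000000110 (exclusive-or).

XOR: 1 when bits differ
  1011000110
^ 1000000110
------------
  0011000000
Decimal: 710 ^ 518 = 192



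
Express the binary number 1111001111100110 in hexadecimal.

Group into 4-bit nibbles from right:
  1111 = F
  0011 = 3
  1110 = E
  0110 = 6
Result: F3E6



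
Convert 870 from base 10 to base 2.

Using repeated division by 2:
870 ÷ 2 = 435 remainder 0
435 ÷ 2 = 217 remainder 1
217 ÷ 2 = 108 remainder 1
108 ÷ 2 = 54 remainder 0
54 ÷ 2 = 27 remainder 0
27 ÷ 2 = 13 remainder 1
13 ÷ 2 = 6 remainder 1
6 ÷ 2 = 3 remainder 0
3 ÷ 2 = 1 remainder 1
1 ÷ 2 = 0 remainder 1
Reading remainders bottom to top: 1101100110



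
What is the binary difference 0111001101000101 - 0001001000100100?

Method 1 - Direct subtraction (column by column from the right: bit − bit − borrow-in; if negative, add 2 and borrow 1 from the next column):
borrow: 0000000001000000
        0111001101000101
-       0001001000100100
------------------------
        0110000100100001

Method 2 - Add two's complement:
Two's complement of 0001001000100100: invert → 1110110111011011, add 1 → 1110110111011100
  0111001101000101
+ 1110110111011100
------------------
 10110000100100001  (end carry out of the top bit = 1)
Discarding the end carry: 0110000100100001
Decimal check:
  0111001101000101 = 16384 + 8192 + 4096 + 512 + 256 + 64 + 4 + 1 = 29509
  0001001000100100 = 4096 + 512 + 32 + 4 = 4644
  29509 - 4644 = 24865, and 0110000100100001 = 16384 + 8192 + 256 + 32 + 1 = 24865 ✓



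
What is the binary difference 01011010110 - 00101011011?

Method 1 - Direct subtraction (column by column from the right: bit − bit − borrow-in; if negative, add 2 and borrow 1 from the next column):
borrow: 01011110110
        01011010110
-       00101011011
-------------------
        00101111011

Method 2 - Add two's complement:
Two's complement of 00101011011: invert → 11010100100, add 1 → 11010100101
  01011010110
+ 11010100101
-------------
 100101111011  (end carry out of the top bit = 1)
Discarding the end carry: 00101111011
Decimal check:
  01011010110 = 512 + 128 + 64 + 16 + 4 + 2 = 726
  00101011011 = 256 + 64 + 16 + 8 + 2 + 1 = 347
  726 - 347 = 379, and 00101111011 = 256 + 64 + 32 + 16 + 8 + 2 + 1 = 379 ✓



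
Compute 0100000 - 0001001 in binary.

Method 1 - Direct subtraction (column by column from the right: bit − bit − borrow-in; if negative, add 2 and borrow 1 from the next column):
borrow: 0111110
        0100000
-       0001001
---------------
        0010111

Method 2 - Add two's complement:
Two's complement of 0001001: invert → 1110110, add 1 → 1110111
  0100000
+ 1110111
---------
 10010111  (end carry out of the top bit = 1)
Discarding the end carry: 0010111
Decimal check:
  0100000 = 32
  0001001 = 8 + 1 = 9
  32 - 9 = 23, and 0010111 = 16 + 4 + 2 + 1 = 23 ✓



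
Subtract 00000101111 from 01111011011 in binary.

Method 1 - Direct subtraction (column by column from the right: bit − bit − borrow-in; if negative, add 2 and borrow 1 from the next column):
borrow: 00001011000
        01111011011
-       00000101111
-------------------
        01110101100

Method 2 - Add two's complement:
Two's complement of 00000101111: invert → 11111010000, add 1 → 11111010001
  01111011011
+ 11111010001
-------------
 101110101100  (end carry out of the top bit = 1)
Discarding the end carry: 01110101100
Decimal check:
  01111011011 = 512 + 256 + 128 + 64 + 16 + 8 + 2 + 1 = 987
  00000101111 = 32 + 8 + 4 + 2 + 1 = 47
  987 - 47 = 940, and 01110101100 = 512 + 256 + 128 + 32 + 8 + 4 = 940 ✓



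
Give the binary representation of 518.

Using repeated division by 2:
518 ÷ 2 = 259 remainder 0
259 ÷ 2 = 129 remainder 1
129 ÷ 2 = 64 remainder 1
64 ÷ 2 = 32 remainder 0
32 ÷ 2 = 16 remainder 0
16 ÷ 2 = 8 remainder 0
8 ÷ 2 = 4 remainder 0
4 ÷ 2 = 2 remainder 0
2 ÷ 2 = 1 remainder 0
1 ÷ 2 = 0 remainder 1
Reading remainders bottom to top: 1000000110



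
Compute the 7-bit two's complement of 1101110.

Original (sign bit 1, negative): 1101110
Step 1 - Invert all bits: 0010001
Step 2 - Add 1: 0010010
Verification: 1101110 + 0010010 = 10000000; discarding the end carry (carry out of the top bit) leaves the 7-bit value 0000000, as required for x + (-x)



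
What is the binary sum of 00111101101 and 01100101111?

Add column by column from the right: bit + bit + carry-in; write the sum mod 2, carry 1 when the sum is 2 or 3.
carry:  11111011110
        00111101101
+       01100101111
-------------------
       010100011100
(the carry out of the leftmost column, 0, becomes the leading bit)
Decimal check:
  00111101101 = 256 + 128 + 64 + 32 + 8 + 4 + 1 = 493
  01100101111 = 512 + 256 + 32 + 8 + 4 + 2 + 1 = 815
  493 + 815 = 1308, and 010100011100 = 1024 + 256 + 16 + 8 + 4 = 1308 ✓



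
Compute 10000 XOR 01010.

XOR: 1 when bits differ
  10000
^ 01010
-------
  11010
Decimal: 16 ^ 10 = 26



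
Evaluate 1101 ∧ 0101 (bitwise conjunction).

AND: 1 only when both bits are 1
  1101
& 0101
------
  0101
Decimal: 13 & 5 = 5



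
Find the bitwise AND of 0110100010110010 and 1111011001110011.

AND: 1 only when both bits are 1
  0110100010110010
& 1111011001110011
------------------
  0110000000110010
Decimal: 26802 & 63091 = 24626



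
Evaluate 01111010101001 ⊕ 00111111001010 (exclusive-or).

XOR: 1 when bits differ
  01111010101001
^ 00111111001010
----------------
  01000101100011
Decimal: 7849 ^ 4042 = 4451



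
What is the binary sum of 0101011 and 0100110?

Add column by column from the right: bit + bit + carry-in; write the sum mod 2, carry 1 when the sum is 2 or 3.
carry:  1011100
        0101011
+       0100110
---------------
       01010001
(the carry out of the leftmost column, 0, becomes the leading bit)
Decimal check:
  0101011 = 32 + 8 + 2 + 1 = 43
  0100110 = 32 + 4 + 2 = 38
  43 + 38 = 81, and 01010001 = 64 + 16 + 1 = 81 ✓



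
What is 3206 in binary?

Using repeated division by 2:
3206 ÷ 2 = 1603 remainder 0
1603 ÷ 2 = 801 remainder 1
801 ÷ 2 = 400 remainder 1
400 ÷ 2 = 200 remainder 0
200 ÷ 2 = 100 remainder 0
100 ÷ 2 = 50 remainder 0
50 ÷ 2 = 25 remainder 0
25 ÷ 2 = 12 remainder 1
12 ÷ 2 = 6 remainder 0
6 ÷ 2 = 3 remainder 0
3 ÷ 2 = 1 remainder 1
1 ÷ 2 = 0 remainder 1
Reading remainders bottom to top: 110010000110



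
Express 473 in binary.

Using repeated division by 2:
473 ÷ 2 = 236 remainder 1
236 ÷ 2 = 118 remainder 0
118 ÷ 2 = 59 remainder 0
59 ÷ 2 = 29 remainder 1
29 ÷ 2 = 14 remainder 1
14 ÷ 2 = 7 remainder 0
7 ÷ 2 = 3 remainder 1
3 ÷ 2 = 1 remainder 1
1 ÷ 2 = 0 remainder 1
Reading remainders bottom to top: 111011001



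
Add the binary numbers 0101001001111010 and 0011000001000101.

Add column by column from the right: bit + bit + carry-in; write the sum mod 2, carry 1 when the sum is 2 or 3.
carry:  1110000010000000
        0101001001111010
+       0011000001000101
------------------------
       01000001010111111
(the carry out of the leftmost column, 0, becomes the leading bit)
Decimal check:
  0101001001111010 = 16384 + 4096 + 512 + 64 + 32 + 16 + 8 + 2 = 21114
  0011000001000101 = 8192 + 4096 + 64 + 4 + 1 = 12357
  21114 + 12357 = 33471, and 01000001010111111 = 32768 + 512 + 128 + 32 + 16 + 8 + 4 + 2 + 1 = 33471 ✓



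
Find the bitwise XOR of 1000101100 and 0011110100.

XOR: 1 when bits differ
  1000101100
^ 0011110100
------------
  1011011000
Decimal: 556 ^ 244 = 728



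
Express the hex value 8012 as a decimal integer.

Expand by place value (powers of 16):
8012 = 8 × 16^3 + 0 × 16^2 + 1 × 16^1 + 2 × 16^0
= 8 × 4096 + 0 × 256 + 1 × 16 + 2 × 1
= 32768 + 0 + 16 + 2
= 32786



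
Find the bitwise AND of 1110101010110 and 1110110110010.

AND: 1 only when both bits are 1
  1110101010110
& 1110110110010
---------------
  1110100010010
Decimal: 7510 & 7602 = 7442



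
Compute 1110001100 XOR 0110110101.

XOR: 1 when bits differ
  1110001100
^ 0110110101
------------
  1000111001
Decimal: 908 ^ 437 = 569



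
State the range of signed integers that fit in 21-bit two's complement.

For 21-bit two's complement:
Minimum: -2^20 = -1048576
Maximum: 2^20 - 1 = 1048575



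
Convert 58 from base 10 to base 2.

Using repeated division by 2:
58 ÷ 2 = 29 remainder 0
29 ÷ 2 = 14 remainder 1
14 ÷ 2 = 7 remainder 0
7 ÷ 2 = 3 remainder 1
3 ÷ 2 = 1 remainder 1
1 ÷ 2 = 0 remainder 1
Reading remainders bottom to top: 111010



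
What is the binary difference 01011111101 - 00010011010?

Method 1 - Direct subtraction (column by column from the right: bit − bit − borrow-in; if negative, add 2 and borrow 1 from the next column):
borrow: 00000000100
        01011111101
-       00010011010
-------------------
        01001100011

Method 2 - Add two's complement:
Two's complement of 00010011010: invert → 11101100101, add 1 → 11101100110
  01011111101
+ 11101100110
-------------
 101001100011  (end carry out of the top bit = 1)
Discarding the end carry: 01001100011
Decimal check:
  01011111101 = 512 + 128 + 64 + 32 + 16 + 8 + 4 + 1 = 765
  00010011010 = 128 + 16 + 8 + 2 = 154
  765 - 154 = 611, and 01001100011 = 512 + 64 + 32 + 2 + 1 = 611 ✓



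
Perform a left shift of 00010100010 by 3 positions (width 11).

Original: 00010100010 (decimal 162)
Shift left by 3 positions
Append 3 zeros on the right
Result: 10100010000 (decimal 1296)
Equivalent: 162 << 3 = 162 × 2^3 = 1296



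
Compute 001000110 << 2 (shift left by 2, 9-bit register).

Original: 001000110 (decimal 70)
Shift left by 2 positions
Append 2 zeros on the right
Result: 100011000 (decimal 280)
Equivalent: 70 << 2 = 70 × 2^2 = 280



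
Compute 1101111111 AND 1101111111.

AND: 1 only when both bits are 1
  1101111111
& 1101111111
------------
  1101111111
Decimal: 895 & 895 = 895



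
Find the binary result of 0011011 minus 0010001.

Method 1 - Direct subtraction (column by column from the right: bit − bit − borrow-in; if negative, add 2 and borrow 1 from the next column):
borrow: 0000000
        0011011
-       0010001
---------------
        0001010

Method 2 - Add two's complement:
Two's complement of 0010001: invert → 1101110, add 1 → 1101111
  0011011
+ 1101111
---------
 10001010  (end carry out of the top bit = 1)
Discarding the end carry: 0001010
Decimal check:
  0011011 = 16 + 8 + 2 + 1 = 27
  0010001 = 16 + 1 = 17
  27 - 17 = 10, and 0001010 = 8 + 2 = 10 ✓



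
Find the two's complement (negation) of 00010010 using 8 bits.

Original: 00010010
Step 1 - Invert all bits: 11101101
Step 2 - Add 1: 11101110
Verification: 00010010 + 11101110 = 100000000; discarding the end carry (carry out of the top bit) leaves the 8-bit value 00000000, as required for x + (-x)



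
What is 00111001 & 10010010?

AND: 1 only when both bits are 1
  00111001
& 10010010
----------
  00010000
Decimal: 57 & 146 = 16



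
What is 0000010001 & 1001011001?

AND: 1 only when both bits are 1
  0000010001
& 1001011001
------------
  0000010001
Decimal: 17 & 601 = 17



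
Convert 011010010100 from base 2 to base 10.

Sum of powers of 2 for each 1-bit:
2^2 + 2^4 + 2^7 + 2^9 + 2^10
= 4 + 16 + 128 + 512 + 1024
= 1684



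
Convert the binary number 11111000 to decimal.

Sum of powers of 2 for each 1-bit:
2^3 + 2^4 + 2^5 + 2^6 + 2^7
= 8 + 16 + 32 + 64 + 128
= 248



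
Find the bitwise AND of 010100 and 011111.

AND: 1 only when both bits are 1
  010100
& 011111
--------
  010100
Decimal: 20 & 31 = 20



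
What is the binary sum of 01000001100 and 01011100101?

Add column by column from the right: bit + bit + carry-in; write the sum mod 2, carry 1 when the sum is 2 or 3.
carry:  10000011000
        01000001100
+       01011100101
-------------------
       010011110001
(the carry out of the leftmost column, 0, becomes the leading bit)
Decimal check:
  01000001100 = 512 + 8 + 4 = 524
  01011100101 = 512 + 128 + 64 + 32 + 4 + 1 = 741
  524 + 741 = 1265, and 010011110001 = 1024 + 128 + 64 + 32 + 16 + 1 = 1265 ✓



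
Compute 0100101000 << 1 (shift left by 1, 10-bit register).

Original: 0100101000 (decimal 296)
Shift left by 1 position
Append 1 zero on the right
Result: 1001010000 (decimal 592)
Equivalent: 296 << 1 = 296 × 2^1 = 592



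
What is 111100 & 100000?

AND: 1 only when both bits are 1
  111100
& 100000
--------
  100000
Decimal: 60 & 32 = 32



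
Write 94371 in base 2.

Using repeated division by 2:
94371 ÷ 2 = 47185 remainder 1
47185 ÷ 2 = 23592 remainder 1
23592 ÷ 2 = 11796 remainder 0
11796 ÷ 2 = 5898 remainder 0
5898 ÷ 2 = 2949 remainder 0
2949 ÷ 2 = 1474 remainder 1
1474 ÷ 2 = 737 remainder 0
737 ÷ 2 = 368 remainder 1
368 ÷ 2 = 184 remainder 0
184 ÷ 2 = 92 remainder 0
92 ÷ 2 = 46 remainder 0
46 ÷ 2 = 23 remainder 0
23 ÷ 2 = 11 remainder 1
11 ÷ 2 = 5 remainder 1
5 ÷ 2 = 2 remainder 1
2 ÷ 2 = 1 remainder 0
1 ÷ 2 = 0 remainder 1
Reading remainders bottom to top: 10111000010100011



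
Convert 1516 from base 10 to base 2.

Using repeated division by 2:
1516 ÷ 2 = 758 remainder 0
758 ÷ 2 = 379 remainder 0
379 ÷ 2 = 189 remainder 1
189 ÷ 2 = 94 remainder 1
94 ÷ 2 = 47 remainder 0
47 ÷ 2 = 23 remainder 1
23 ÷ 2 = 11 remainder 1
11 ÷ 2 = 5 remainder 1
5 ÷ 2 = 2 remainder 1
2 ÷ 2 = 1 remainder 0
1 ÷ 2 = 0 remainder 1
Reading remainders bottom to top: 10111101100



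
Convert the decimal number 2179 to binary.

Using repeated division by 2:
2179 ÷ 2 = 1089 remainder 1
1089 ÷ 2 = 544 remainder 1
544 ÷ 2 = 272 remainder 0
272 ÷ 2 = 136 remainder 0
136 ÷ 2 = 68 remainder 0
68 ÷ 2 = 34 remainder 0
34 ÷ 2 = 17 remainder 0
17 ÷ 2 = 8 remainder 1
8 ÷ 2 = 4 remainder 0
4 ÷ 2 = 2 remainder 0
2 ÷ 2 = 1 remainder 0
1 ÷ 2 = 0 remainder 1
Reading remainders bottom to top: 100010000011



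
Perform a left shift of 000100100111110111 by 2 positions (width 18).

Original: 000100100111110111 (decimal 18935)
Shift left by 2 positions
Append 2 zeros on the right
Result: 010010011111011100 (decimal 75740)
Equivalent: 18935 << 2 = 18935 × 2^2 = 75740



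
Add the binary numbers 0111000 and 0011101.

Add column by column from the right: bit + bit + carry-in; write the sum mod 2, carry 1 when the sum is 2 or 3.
carry:  1110000
        0111000
+       0011101
---------------
       01010101
(the carry out of the leftmost column, 0, becomes the leading bit)
Decimal check:
  0111000 = 32 + 16 + 8 = 56
  0011101 = 16 + 8 + 4 + 1 = 29
  56 + 29 = 85, and 01010101 = 64 + 16 + 4 + 1 = 85 ✓



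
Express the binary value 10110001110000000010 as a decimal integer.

Sum of powers of 2 for each 1-bit:
2^1 + 2^10 + 2^11 + 2^12 + 2^16 + 2^17 + 2^19
= 2 + 1024 + 2048 + 4096 + 65536 + 131072 + 524288
= 728066



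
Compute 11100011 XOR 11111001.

XOR: 1 when bits differ
  11100011
^ 11111001
----------
  00011010
Decimal: 227 ^ 249 = 26



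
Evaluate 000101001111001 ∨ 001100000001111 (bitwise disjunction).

OR: 1 when either bit is 1
  000101001111001
| 001100000001111
-----------------
  001101001111111
Decimal: 2681 | 6159 = 6783



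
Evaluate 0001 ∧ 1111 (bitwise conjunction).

AND: 1 only when both bits are 1
  0001
& 1111
------
  0001
Decimal: 1 & 15 = 1



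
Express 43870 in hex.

Using repeated division by 16 (digits 10–15 are A–F):
43870 ÷ 16 = 2741 remainder 14 (E)
2741 ÷ 16 = 171 remainder 5
171 ÷ 16 = 10 remainder 11 (B)
10 ÷ 16 = 0 remainder 10 (A)
Reading remainders bottom to top: AB5E



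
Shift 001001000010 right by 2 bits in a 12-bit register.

Original: 001001000010 (decimal 578)
Shift right by 2 positions
Drop the 2 low bits; fill with zeros on the left
Result: 000010010000 (decimal 144)
Equivalent: 578 >> 2 = 578 ÷ 2^2 = 144



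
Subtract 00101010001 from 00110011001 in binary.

Method 1 - Direct subtraction (column by column from the right: bit − bit − borrow-in; if negative, add 2 and borrow 1 from the next column):
borrow: 00010000000
        00110011001
-       00101010001
-------------------
        00001001000

Method 2 - Add two's complement:
Two's complement of 00101010001: invert → 11010101110, add 1 → 11010101111
  00110011001
+ 11010101111
-------------
 100001001000  (end carry out of the top bit = 1)
Discarding the end carry: 00001001000
Decimal check:
  00110011001 = 256 + 128 + 16 + 8 + 1 = 409
  00101010001 = 256 + 64 + 16 + 1 = 337
  409 - 337 = 72, and 00001001000 = 64 + 8 = 72 ✓



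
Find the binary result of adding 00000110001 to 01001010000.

Add column by column from the right: bit + bit + carry-in; write the sum mod 2, carry 1 when the sum is 2 or 3.
carry:  00011100000
        00000110001
+       01001010000
-------------------
       001010000001
(the carry out of the leftmost column, 0, becomes the leading bit)
Decimal check:
  00000110001 = 32 + 16 + 1 = 49
  01001010000 = 512 + 64 + 16 = 592
  49 + 592 = 641, and 001010000001 = 512 + 128 + 1 = 641 ✓



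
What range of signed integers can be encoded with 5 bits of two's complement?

For 5-bit two's complement:
Minimum: -2^4 = -16
Maximum: 2^4 - 1 = 15



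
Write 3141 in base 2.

Using repeated division by 2:
3141 ÷ 2 = 1570 remainder 1
1570 ÷ 2 = 785 remainder 0
785 ÷ 2 = 392 remainder 1
392 ÷ 2 = 196 remainder 0
196 ÷ 2 = 98 remainder 0
98 ÷ 2 = 49 remainder 0
49 ÷ 2 = 24 remainder 1
24 ÷ 2 = 12 remainder 0
12 ÷ 2 = 6 remainder 0
6 ÷ 2 = 3 remainder 0
3 ÷ 2 = 1 remainder 1
1 ÷ 2 = 0 remainder 1
Reading remainders bottom to top: 110001000101



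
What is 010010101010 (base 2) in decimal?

Sum of powers of 2 for each 1-bit:
2^1 + 2^3 + 2^5 + 2^7 + 2^10
= 2 + 8 + 32 + 128 + 1024
= 1194



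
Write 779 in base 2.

Using repeated division by 2:
779 ÷ 2 = 389 remainder 1
389 ÷ 2 = 194 remainder 1
194 ÷ 2 = 97 remainder 0
97 ÷ 2 = 48 remainder 1
48 ÷ 2 = 24 remainder 0
24 ÷ 2 = 12 remainder 0
12 ÷ 2 = 6 remainder 0
6 ÷ 2 = 3 remainder 0
3 ÷ 2 = 1 remainder 1
1 ÷ 2 = 0 remainder 1
Reading remainders bottom to top: 1100001011



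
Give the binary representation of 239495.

Using repeated division by 2:
239495 ÷ 2 = 119747 remainder 1
119747 ÷ 2 = 59873 remainder 1
59873 ÷ 2 = 29936 remainder 1
29936 ÷ 2 = 14968 remainder 0
14968 ÷ 2 = 7484 remainder 0
7484 ÷ 2 = 3742 remainder 0
3742 ÷ 2 = 1871 remainder 0
1871 ÷ 2 = 935 remainder 1
935 ÷ 2 = 467 remainder 1
467 ÷ 2 = 233 remainder 1
233 ÷ 2 = 116 remainder 1
116 ÷ 2 = 58 remainder 0
58 ÷ 2 = 29 remainder 0
29 ÷ 2 = 14 remainder 1
14 ÷ 2 = 7 remainder 0
7 ÷ 2 = 3 remainder 1
3 ÷ 2 = 1 remainder 1
1 ÷ 2 = 0 remainder 1
Reading remainders bottom to top: 111010011110000111



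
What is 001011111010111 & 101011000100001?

AND: 1 only when both bits are 1
  001011111010111
& 101011000100001
-----------------
  001011000000001
Decimal: 6103 & 22049 = 5633



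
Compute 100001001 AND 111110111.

AND: 1 only when both bits are 1
  100001001
& 111110111
-----------
  100000001
Decimal: 265 & 503 = 257



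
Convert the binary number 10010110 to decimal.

Sum of powers of 2 for each 1-bit:
2^1 + 2^2 + 2^4 + 2^7
= 2 + 4 + 16 + 128
= 150



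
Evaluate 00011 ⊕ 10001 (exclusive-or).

XOR: 1 when bits differ
  00011
^ 10001
-------
  10010
Decimal: 3 ^ 17 = 18



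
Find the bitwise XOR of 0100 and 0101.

XOR: 1 when bits differ
  0100
^ 0101
------
  0001
Decimal: 4 ^ 5 = 1



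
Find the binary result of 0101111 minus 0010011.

Method 1 - Direct subtraction (column by column from the right: bit − bit − borrow-in; if negative, add 2 and borrow 1 from the next column):
borrow: 0100000
        0101111
-       0010011
---------------
        0011100

Method 2 - Add two's complement:
Two's complement of 0010011: invert → 1101100, add 1 → 1101101
  0101111
+ 1101101
---------
 10011100  (end carry out of the top bit = 1)
Discarding the end carry: 0011100
Decimal check:
  0101111 = 32 + 8 + 4 + 2 + 1 = 47
  0010011 = 16 + 2 + 1 = 19
  47 - 19 = 28, and 0011100 = 16 + 8 + 4 = 28 ✓



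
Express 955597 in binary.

Using repeated division by 2:
955597 ÷ 2 = 477798 remainder 1
477798 ÷ 2 = 238899 remainder 0
238899 ÷ 2 = 119449 remainder 1
119449 ÷ 2 = 59724 remainder 1
59724 ÷ 2 = 29862 remainder 0
29862 ÷ 2 = 14931 remainder 0
14931 ÷ 2 = 7465 remainder 1
7465 ÷ 2 = 3732 remainder 1
3732 ÷ 2 = 1866 remainder 0
1866 ÷ 2 = 933 remainder 0
933 ÷ 2 = 466 remainder 1
466 ÷ 2 = 233 remainder 0
233 ÷ 2 = 116 remainder 1
116 ÷ 2 = 58 remainder 0
58 ÷ 2 = 29 remainder 0
29 ÷ 2 = 14 remainder 1
14 ÷ 2 = 7 remainder 0
7 ÷ 2 = 3 remainder 1
3 ÷ 2 = 1 remainder 1
1 ÷ 2 = 0 remainder 1
Reading remainders bottom to top: 11101001010011001101



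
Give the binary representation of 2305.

Using repeated division by 2:
2305 ÷ 2 = 1152 remainder 1
1152 ÷ 2 = 576 remainder 0
576 ÷ 2 = 288 remainder 0
288 ÷ 2 = 144 remainder 0
144 ÷ 2 = 72 remainder 0
72 ÷ 2 = 36 remainder 0
36 ÷ 2 = 18 remainder 0
18 ÷ 2 = 9 remainder 0
9 ÷ 2 = 4 remainder 1
4 ÷ 2 = 2 remainder 0
2 ÷ 2 = 1 remainder 0
1 ÷ 2 = 0 remainder 1
Reading remainders bottom to top: 100100000001



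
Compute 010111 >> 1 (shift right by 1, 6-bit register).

Original: 010111 (decimal 23)
Shift right by 1 position
Drop the 1 low bit; fill with zero on the left
Result: 001011 (decimal 11)
Equivalent: 23 >> 1 = 23 ÷ 2^1 = 11



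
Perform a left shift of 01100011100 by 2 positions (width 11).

Original: 01100011100 (decimal 796)
Shift left by 2 positions
Append 2 zeros on the right and drop the 2 high bits that overflow the 11-bit width
Result: 10001110000 (decimal 1136)
Equivalent: 796 << 2 = 796 × 2^2 = 3184, truncated to 11 bits = 1136



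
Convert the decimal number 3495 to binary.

Using repeated division by 2:
3495 ÷ 2 = 1747 remainder 1
1747 ÷ 2 = 873 remainder 1
873 ÷ 2 = 436 remainder 1
436 ÷ 2 = 218 remainder 0
218 ÷ 2 = 109 remainder 0
109 ÷ 2 = 54 remainder 1
54 ÷ 2 = 27 remainder 0
27 ÷ 2 = 13 remainder 1
13 ÷ 2 = 6 remainder 1
6 ÷ 2 = 3 remainder 0
3 ÷ 2 = 1 remainder 1
1 ÷ 2 = 0 remainder 1
Reading remainders bottom to top: 110110100111



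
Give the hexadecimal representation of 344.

Using repeated division by 16 (digits 10–15 are A–F):
344 ÷ 16 = 21 remainder 8
21 ÷ 16 = 1 remainder 5
1 ÷ 16 = 0 remainder 1
Reading remainders bottom to top: 158



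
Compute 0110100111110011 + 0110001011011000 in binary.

Add column by column from the right: bit + bit + carry-in; write the sum mod 2, carry 1 when the sum is 2 or 3.
carry:  1100011111100000
        0110100111110011
+       0110001011011000
------------------------
       01100110011001011
(the carry out of the leftmost column, 0, becomes the leading bit)
Decimal check:
  0110100111110011 = 16384 + 8192 + 2048 + 256 + 128 + 64 + 32 + 16 + 2 + 1 = 27123
  0110001011011000 = 16384 + 8192 + 512 + 128 + 64 + 16 + 8 = 25304
  27123 + 25304 = 52427, and 01100110011001011 = 32768 + 16384 + 2048 + 1024 + 128 + 64 + 8 + 2 + 1 = 52427 ✓



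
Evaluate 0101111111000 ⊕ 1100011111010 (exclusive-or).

XOR: 1 when bits differ
  0101111111000
^ 1100011111010
---------------
  1001100000010
Decimal: 3064 ^ 6394 = 4866



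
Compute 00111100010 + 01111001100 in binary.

Add column by column from the right: bit + bit + carry-in; write the sum mod 2, carry 1 when the sum is 2 or 3.
carry:  11110000000
        00111100010
+       01111001100
-------------------
       010110101110
(the carry out of the leftmost column, 0, becomes the leading bit)
Decimal check:
  00111100010 = 256 + 128 + 64 + 32 + 2 = 482
  01111001100 = 512 + 256 + 128 + 64 + 8 + 4 = 972
  482 + 972 = 1454, and 010110101110 = 1024 + 256 + 128 + 32 + 8 + 4 + 2 = 1454 ✓



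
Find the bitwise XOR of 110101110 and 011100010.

XOR: 1 when bits differ
  110101110
^ 011100010
-----------
  101001100
Decimal: 430 ^ 226 = 332



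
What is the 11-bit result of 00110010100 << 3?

Original: 00110010100 (decimal 404)
Shift left by 3 positions
Append 3 zeros on the right and drop the 3 high bits that overflow the 11-bit width
Result: 10010100000 (decimal 1184)
Equivalent: 404 << 3 = 404 × 2^3 = 3232, truncated to 11 bits = 1184



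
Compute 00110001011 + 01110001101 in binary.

Add column by column from the right: bit + bit + carry-in; write the sum mod 2, carry 1 when the sum is 2 or 3.
carry:  11100011110
        00110001011
+       01110001101
-------------------
       010100011000
(the carry out of the leftmost column, 0, becomes the leading bit)
Decimal check:
  00110001011 = 256 + 128 + 8 + 2 + 1 = 395
  01110001101 = 512 + 256 + 128 + 8 + 4 + 1 = 909
  395 + 909 = 1304, and 010100011000 = 1024 + 256 + 16 + 8 = 1304 ✓



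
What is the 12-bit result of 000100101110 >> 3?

Original: 000100101110 (decimal 302)
Shift right by 3 positions
Drop the 3 low bits; fill with zeros on the left
Result: 000000100101 (decimal 37)
Equivalent: 302 >> 3 = 302 ÷ 2^3 = 37



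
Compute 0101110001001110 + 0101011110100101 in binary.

Add column by column from the right: bit + bit + carry-in; write the sum mod 2, carry 1 when the sum is 2 or 3.
carry:  1011100000011000
        0101110001001110
+       0101011110100101
------------------------
       01011001111110011
(the carry out of the leftmost column, 0, becomes the leading bit)
Decimal check:
  0101110001001110 = 16384 + 4096 + 2048 + 1024 + 64 + 8 + 4 + 2 = 23630
  0101011110100101 = 16384 + 4096 + 1024 + 512 + 256 + 128 + 32 + 4 + 1 = 22437
  23630 + 22437 = 46067, and 01011001111110011 = 32768 + 8192 + 4096 + 512 + 256 + 128 + 64 + 32 + 16 + 2 + 1 = 46067 ✓



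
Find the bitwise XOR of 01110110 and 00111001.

XOR: 1 when bits differ
  01110110
^ 00111001
----------
  01001111
Decimal: 118 ^ 57 = 79



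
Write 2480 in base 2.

Using repeated division by 2:
2480 ÷ 2 = 1240 remainder 0
1240 ÷ 2 = 620 remainder 0
620 ÷ 2 = 310 remainder 0
310 ÷ 2 = 155 remainder 0
155 ÷ 2 = 77 remainder 1
77 ÷ 2 = 38 remainder 1
38 ÷ 2 = 19 remainder 0
19 ÷ 2 = 9 remainder 1
9 ÷ 2 = 4 remainder 1
4 ÷ 2 = 2 remainder 0
2 ÷ 2 = 1 remainder 0
1 ÷ 2 = 0 remainder 1
Reading remainders bottom to top: 100110110000



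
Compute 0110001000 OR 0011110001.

OR: 1 when either bit is 1
  0110001000
| 0011110001
------------
  0111111001
Decimal: 392 | 241 = 505

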